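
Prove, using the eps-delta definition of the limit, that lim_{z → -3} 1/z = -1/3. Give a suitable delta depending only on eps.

delta = min(3/2, (9/2)eps)

Let eps > 0 be given. We seek delta > 0 such that 0 < |z + 3| < delta implies |1/z + 1/3| < eps.
|1/z + 1/3| = |-3 − z|/(3·|z|) = |z + 3|/(3|z|).
Restrict delta ≤ 3/2. Then |z + 3| < 3/2 gives |z| > 3/2, so 3|z| > 9/2.
Then |1/z + 1/3| < |z + 3|/(9/2), which is < eps when |z + 3| < (9/2)eps.
Take delta = min(3/2, (9/2)eps). Then 0 < |z + 3| < delta gives both |z + 3| < 3/2 and |z + 3| < (9/2)eps, so |1/z + 1/3| < eps.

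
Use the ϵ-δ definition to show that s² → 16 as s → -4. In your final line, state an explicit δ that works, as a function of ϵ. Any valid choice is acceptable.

δ = min(1, ϵ/9)

Fix ϵ > 0. We seek δ > 0 with 0 < |s + 4| < δ ⇒ |s² − 16| < ϵ.
Factor: s² − 16 = (s + 4)(s - 4), so |s² − 16| = |s + 4|·|s - 4|.
Restrict δ ≤ 1. Then |s + 4| < 1 gives |s| < 5, so by the triangle inequality |s - 4| ≤ 5 + 4 = 9.
Hence |s² − 16| ≤ 9|s + 4|, which is < ϵ once |s + 4| < ϵ/9.
Take δ = min(1, ϵ/9). If 0 < |s + 4| < δ then both bounds hold and |s² − 16| ≤ 9|s + 4| < 9·(ϵ/9) = ϵ.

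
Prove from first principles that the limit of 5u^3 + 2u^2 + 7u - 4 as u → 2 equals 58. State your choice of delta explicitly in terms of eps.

delta = min(1, eps/112)

Fix eps > 0. We want delta > 0 such that 0 < |u − 2| < delta implies |(5u^3 + 2u^2 + 7u - 4) − 58| < eps.
(5u^3 + 2u^2 + 7u - 4) − 58 = 5u^3 + 2u^2 + 7u - 62 = (u − 2)(5u^2 + 12u + 31).
So |(5u^3 + 2u^2 + 7u - 4) − 58| = |u − 2|·|5u^2 + 12u + 31|.
Require delta ≤ 1. Then |u − 2| < 1 gives |u| < 3, and by the triangle inequality |5u^2 + 12u + 31| ≤ 5·3^2 + 12·3 + 31 = 112.
Hence |(5u^3 + 2u^2 + 7u - 4) − 58| ≤ 112|u − 2| < eps provided |u − 2| < eps/112.
Choosing delta = min(1, eps/112) ensures both conditions, hence |(5u^3 + 2u^2 + 7u - 4) − 58| < eps.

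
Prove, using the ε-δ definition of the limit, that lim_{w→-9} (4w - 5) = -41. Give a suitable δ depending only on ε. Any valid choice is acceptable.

Fix ε > 0. We need δ > 0 so that 0 < |w + 9| < δ implies |(4w - 5) + 41| < ε.
Since (4w - 5) + 41 = 4(w + 9), we have |(4w - 5) + 41| = 4|w + 9|.
So 4|w + 9| < ε exactly when |w + 9| < ε/4.
Choosing δ = ε/4 gives |(4w - 5) + 41| = 4|w + 9| < ε whenever |w + 9| < δ.

δ = ε/4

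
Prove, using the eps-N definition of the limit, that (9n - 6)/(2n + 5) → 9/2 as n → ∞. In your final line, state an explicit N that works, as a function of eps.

Let eps > 0. For n ≥ 1, |(9n - 6)/(2n + 5) − (9/2)| = |-57|/(2(2n + 5)) = 57/(2(2n + 5)).
Since 2n + 5 ≥ 2n for n ≥ 1, this is ≤ 57/(2·2n) = (57/4)/n.
So |(9n - 6)/(2n + 5) − (9/2)| < eps whenever n > (57/4)/eps.
Take N = (57/4)/eps. If n > N then |(9n - 6)/(2n + 5) − (9/2)| ≤ (57/4)/n < eps.

N = (57/4)/eps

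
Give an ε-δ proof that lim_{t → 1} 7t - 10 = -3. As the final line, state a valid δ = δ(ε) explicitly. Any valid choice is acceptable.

Suppose ε > 0. We need δ > 0 so that 0 < |t − 1| < δ implies |(7t - 10) + 3| < ε.
|(7t - 10) + 3| = |7t - 7| = 7|t − 1|.
Thus it suffices that |t − 1| < ε/7.
Choosing δ = ε/7 gives |(7t - 10) + 3| = 7|t − 1| < ε whenever |t − 1| < δ.

δ = ε/7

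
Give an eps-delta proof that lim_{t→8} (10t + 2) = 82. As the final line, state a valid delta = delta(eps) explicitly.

delta = eps/10

Fix eps > 0. We need delta > 0 so that 0 < |t − 8| < delta implies |(10t + 2) − 82| < eps.
Since (10t + 2) − 82 = 10(t − 8), we have |(10t + 2) − 82| = 10|t − 8|.
Thus it suffices that |t − 8| < eps/10.
Choosing delta = eps/10 gives |(10t + 2) − 82| = 10|t − 8| < eps whenever |t − 8| < delta.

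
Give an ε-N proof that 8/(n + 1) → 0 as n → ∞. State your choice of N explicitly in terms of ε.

Fix ε > 0. For n ≥ 1, |8/(n + 1) − 0| = 8/(n + 1) ≤ 8/n.
We need 8/n < ε, i.e. n > 8/ε.
Take N = 8/ε. If n > N then |8/(n + 1)| ≤ 8/n < ε.

N = 8/ε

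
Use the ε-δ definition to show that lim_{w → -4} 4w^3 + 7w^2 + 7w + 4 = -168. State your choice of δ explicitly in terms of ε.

Let ε > 0. We want δ > 0 such that 0 < |w + 4| < δ implies |(4w^3 + 7w^2 + 7w + 4) + 168| < ε.
(4w^3 + 7w^2 + 7w + 4) + 168 = 4w^3 + 7w^2 + 7w + 172 = (w + 4)(4w^2 - 9w + 43).
So |(4w^3 + 7w^2 + 7w + 4) + 168| = |w + 4|·|4w^2 - 9w + 43|.
Require δ ≤ 1. Then |w + 4| < 1 gives |w| < 5, and by the triangle inequality |4w^2 - 9w + 43| ≤ 4·5^2 + 9·5 + 43 = 188.
Hence |(4w^3 + 7w^2 + 7w + 4) + 168| ≤ 188|w + 4| < ε provided |w + 4| < ε/188.
Take δ = min(1, ε/188). Then 0 < |w + 4| < δ gives both |w + 4| < 1 and |w + 4| < ε/188, so |(4w^3 + 7w^2 + 7w + 4) + 168| < ε.

δ = min(1, ε/188)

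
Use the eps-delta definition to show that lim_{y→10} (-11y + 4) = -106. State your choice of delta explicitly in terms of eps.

delta = eps/11

Suppose eps > 0. We need delta > 0 so that 0 < |y − 10| < delta implies |(-11y + 4) + 106| < eps.
Since (-11y + 4) + 106 = -11(y − 10), we have |(-11y + 4) + 106| = 11|y − 10|.
So 11|y − 10| < eps exactly when |y − 10| < eps/11.
Choosing delta = eps/11 gives |(-11y + 4) + 106| = 11|y − 10| < eps whenever |y − 10| < delta.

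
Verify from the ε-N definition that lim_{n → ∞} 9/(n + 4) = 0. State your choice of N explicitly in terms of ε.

N = 9/ε

Suppose ε > 0. For n ≥ 1, |9/(n + 4) − 0| = 9/(n + 4) ≤ 9/n.
We need 9/n < ε, i.e. n > 9/ε.
Take N = 9/ε. If n > N then |9/(n + 4)| ≤ 9/n < ε.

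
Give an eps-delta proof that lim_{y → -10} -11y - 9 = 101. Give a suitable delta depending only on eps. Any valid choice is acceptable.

delta = eps/11

Let eps > 0. We need delta > 0 so that 0 < |y + 10| < delta implies |(-11y - 9) − 101| < eps.
Since (-11y - 9) − 101 = -11(y + 10), we have |(-11y - 9) − 101| = 11|y + 10|.
So 11|y + 10| < eps exactly when |y + 10| < eps/11.
Take delta = eps/11. If 0 < |y + 10| < delta then |(-11y - 9) − 101| = 11|y + 10| < 11·(eps/11) = eps.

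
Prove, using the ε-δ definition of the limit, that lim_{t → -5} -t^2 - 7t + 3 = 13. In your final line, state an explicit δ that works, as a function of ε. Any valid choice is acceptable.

Let ε > 0 be given. We want δ > 0 such that 0 < |t + 5| < δ implies |(-t^2 - 7t + 3) − 13| < ε.
(-t^2 - 7t + 3) − 13 = -t^2 - 7t - 10 = (t + 5)(-t - 2).
So |(-t^2 - 7t + 3) − 13| = |t + 5|·|-t - 2|.
Require δ ≤ 1. Then |t + 5| < 1 gives |t| < 6, and by the triangle inequality |-t - 2| ≤ 6 + 2 = 8.
Hence |(-t^2 - 7t + 3) − 13| ≤ 8|t + 5| < ε provided |t + 5| < ε/8.
Choosing δ = min(1, ε/8) ensures both conditions, hence |(-t^2 - 7t + 3) − 13| < ε.

δ = min(1, ε/8)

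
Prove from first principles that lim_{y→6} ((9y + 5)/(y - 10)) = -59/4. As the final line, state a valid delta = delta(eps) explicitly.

Let eps > 0 be given. We want delta > 0 with 0 < |y − 6| < delta ⇒ |(9y + 5)/(y - 10) + 59/4| < eps.
Combining over a common denominator, (9y + 5)/(y - 10) + 59/4 = [(9y + 5)·(-4) − 59·(y - 10)] / [(-4)·(y - 10)] = -95(y − 6) / ((-4)(y - 10)).
So |(9y + 5)/(y - 10) + 59/4| = 95|y − 6| / (4·|y − 10|).
Require delta ≤ 2, so |y − 10| ≥ |-4| − |y − 6| > 4 − 2 = 2.
Hence |(9y + 5)/(y - 10) + 59/4| < 95|y − 6|/(4·2) = (95/8)|y − 6|, which is < eps once |y − 6| < (8/95)eps.
Take delta = min(2, (8/95)eps). Then 0 < |y − 6| < delta forces both bounds, so |(9y + 5)/(y - 10) + 59/4| < eps.

delta = min(2, (8/95)eps)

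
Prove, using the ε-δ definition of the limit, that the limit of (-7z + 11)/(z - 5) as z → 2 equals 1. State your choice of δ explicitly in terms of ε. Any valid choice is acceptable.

Fix ε > 0. We want δ > 0 with 0 < |z − 2| < δ ⇒ |(-7z + 11)/(z - 5) − 1| < ε.
Combining over a common denominator, (-7z + 11)/(z - 5) − 1 = [(-7z + 11)·(-3) − (-3)·(z - 5)] / [(-3)·(z - 5)] = 24(z − 2) / ((-3)(z - 5)).
So |(-7z + 11)/(z - 5) − 1| = 24|z − 2| / (3·|z − 5|).
Require δ ≤ 3/2, so |z − 5| ≥ |-3| − |z − 2| > 3 − 3/2 = 3/2.
Hence |(-7z + 11)/(z - 5) − 1| < 24|z − 2|/(3·(3/2)) = (16/3)|z − 2|, which is < ε once |z − 2| < (3/16)ε.
Take δ = min(3/2, (3/16)ε). Then 0 < |z − 2| < δ forces both bounds, so |(-7z + 11)/(z - 5) − 1| < ε.

δ = min(3/2, (3/16)ε)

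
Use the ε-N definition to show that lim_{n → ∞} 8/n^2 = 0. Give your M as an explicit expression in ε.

Suppose ε > 0. For n ≥ 1, |8/n^2 − 0| = 8/n^2.
8/n^2 < ε ⇔ n^2 > 8/ε ⇔ n > (8/ε)^{1/2}.
Take M = (8/ε)^{1/2}. Then n > M implies 8/n^2 < ε.

M = (8/ε)^{1/2}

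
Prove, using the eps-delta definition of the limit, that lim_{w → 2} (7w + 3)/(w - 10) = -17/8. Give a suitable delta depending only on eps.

delta = min(4, (32/73)eps)

Let eps > 0. We want delta > 0 with 0 < |w − 2| < delta ⇒ |(7w + 3)/(w - 10) + 17/8| < eps.
Combining over a common denominator, (7w + 3)/(w - 10) + 17/8 = [(7w + 3)·(-8) − 17·(w - 10)] / [(-8)·(w - 10)] = -73(w − 2) / ((-8)(w - 10)).
So |(7w + 3)/(w - 10) + 17/8| = 73|w − 2| / (8·|w − 10|).
Restrict delta ≤ 4. Then |w − 2| < 4 gives |w − 10| = |(w − 2) + (-8)| ≥ 8 − 4 = 4.
Hence |(7w + 3)/(w - 10) + 17/8| < 73|w − 2|/(8·4) = (73/32)|w − 2|, which is < eps once |w − 2| < (32/73)eps.
Take delta = min(4, (32/73)eps). Then 0 < |w − 2| < delta forces both bounds, so |(7w + 3)/(w - 10) + 17/8| < eps.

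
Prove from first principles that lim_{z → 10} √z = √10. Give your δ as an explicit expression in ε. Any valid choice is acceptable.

Let ε > 0. We want δ > 0 such that 0 < |z − 10| < δ implies |√z − √10| < ε.
Multiplying by the conjugate, |√z − √10| = |z − 10|/(√z + √10).
Restrict δ ≤ 10 so that |z − 10| < 10 forces z > 0, and then √z + √10 > √10.
Hence |√z − √10| < |z − 10|/√10, which is < ε once |z − 10| < √10·ε.
Take δ = min(10, √10·ε). If 0 < |z − 10| < δ then z > 0 and |√z − √10| < |z − 10|/√10 < ε.

δ = min(10, √10·ε)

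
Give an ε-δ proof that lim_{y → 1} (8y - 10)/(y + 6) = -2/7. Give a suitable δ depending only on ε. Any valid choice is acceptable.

δ = min(7/2, (49/116)ε)

Fix ε > 0. We want δ > 0 with 0 < |y − 1| < δ ⇒ |(8y - 10)/(y + 6) + 2/7| < ε.
Combining over a common denominator, (8y - 10)/(y + 6) + 2/7 = [(8y - 10)·7 − (-2)·(y + 6)] / [7·(y + 6)] = 58(y − 1) / (7(y + 6)).
So |(8y - 10)/(y + 6) + 2/7| = 58|y − 1| / (7·|y + 6|).
Restrict δ ≤ 7/2. Then |y − 1| < 7/2 gives |y + 6| = |(y − 1) + 7| ≥ 7 − 7/2 = 7/2.
Hence |(8y - 10)/(y + 6) + 2/7| < 58|y − 1|/(7·(7/2)) = (116/49)|y − 1|, which is < ε once |y − 1| < (49/116)ε.
Take δ = min(7/2, (49/116)ε). Then 0 < |y − 1| < δ forces both bounds, so |(8y - 10)/(y + 6) + 2/7| < ε.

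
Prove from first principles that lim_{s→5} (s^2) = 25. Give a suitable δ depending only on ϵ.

δ = min(1, ϵ/11)

Suppose ϵ > 0. We seek δ > 0 with 0 < |s − 5| < δ ⇒ |s^2 − 25| < ϵ.
Factor: s^2 − 25 = (s − 5)(s + 5), so |s^2 − 25| = |s − 5|·|s + 5|.
Impose δ ≤ 1 so that |s| < 6; then |s + 5| ≤ 11.
Hence |s^2 − 25| ≤ 11|s − 5|, which is < ϵ once |s − 5| < ϵ/11.
Take δ = min(1, ϵ/11). If 0 < |s − 5| < δ then both bounds hold and |s^2 − 25| ≤ 11|s − 5| < 11·(ϵ/11) = ϵ.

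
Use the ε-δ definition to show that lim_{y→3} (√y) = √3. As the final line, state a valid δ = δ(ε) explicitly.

δ = min(3, √3·ε)

Let ε > 0. We want δ > 0 such that 0 < |y − 3| < δ implies |√y − √3| < ε.
Multiplying by the conjugate, |√y − √3| = |y − 3|/(√y + √3).
Restrict δ ≤ 3 so that |y − 3| < 3 forces y > 0, and then √y + √3 > √3.
Hence |√y − √3| < |y − 3|/√3, which is < ε once |y − 3| < √3·ε.
Take δ = min(3, √3·ε). If 0 < |y − 3| < δ then y > 0 and |√y − √3| < |y − 3|/√3 < ε.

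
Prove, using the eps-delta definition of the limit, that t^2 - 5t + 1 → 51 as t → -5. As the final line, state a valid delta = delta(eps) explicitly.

Let eps > 0 be given. We want delta > 0 such that 0 < |t + 5| < delta implies |(t^2 - 5t + 1) − 51| < eps.
(t^2 - 5t + 1) − 51 = t^2 - 5t - 50 = (t + 5)(t - 10).
So |(t^2 - 5t + 1) − 51| = |t + 5|·|t - 10|.
Assume first that |t + 5| < 1, so |t| < 6. Then |t - 10| ≤ 6 + 10 = 16.
Hence |(t^2 - 5t + 1) − 51| ≤ 16|t + 5| < eps provided |t + 5| < eps/16.
Choosing delta = min(1, eps/16) ensures both conditions, hence |(t^2 - 5t + 1) − 51| < eps.

delta = min(1, eps/16)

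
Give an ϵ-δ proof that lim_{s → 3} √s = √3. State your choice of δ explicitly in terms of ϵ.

δ = min(3, √3·ϵ)

Let ϵ > 0 be given. We want δ > 0 such that 0 < |s − 3| < δ implies |√s − √3| < ϵ.
Rationalise: √s − √3 = (s − 3)/(√s + √3), so |√s − √3| = |s − 3|/(√s + √3).
Restrict δ ≤ 3 so that |s − 3| < 3 forces s > 0, and then √s + √3 > √3.
Hence |√s − √3| < |s − 3|/√3, which is < ϵ once |s − 3| < √3·ϵ.
Take δ = min(3, √3·ϵ). If 0 < |s − 3| < δ then s > 0 and |√s − √3| < |s − 3|/√3 < ϵ.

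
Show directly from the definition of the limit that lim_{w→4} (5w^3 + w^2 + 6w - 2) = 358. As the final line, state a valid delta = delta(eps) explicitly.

delta = min(1, eps/320)

Let eps > 0 be given. We want delta > 0 such that 0 < |w − 4| < delta implies |(5w^3 + w^2 + 6w - 2) − 358| < eps.
(5w^3 + w^2 + 6w - 2) − 358 = 5w^3 + w^2 + 6w - 360 = (w − 4)(5w^2 + 21w + 90).
So |(5w^3 + w^2 + 6w - 2) − 358| = |w − 4|·|5w^2 + 21w + 90|.
Require delta ≤ 1. Then |w − 4| < 1 gives |w| < 5, and by the triangle inequality |5w^2 + 21w + 90| ≤ 5·5^2 + 21·5 + 90 = 320.
Hence |(5w^3 + w^2 + 6w - 2) − 358| ≤ 320|w − 4| < eps provided |w − 4| < eps/320.
Take delta = min(1, eps/320). Then 0 < |w − 4| < delta gives both |w − 4| < 1 and |w − 4| < eps/320, so |(5w^3 + w^2 + 6w - 2) − 358| < eps.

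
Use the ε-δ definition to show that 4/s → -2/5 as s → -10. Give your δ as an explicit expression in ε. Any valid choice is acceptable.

δ = min(5, (25/2)ε)

Let ε > 0. We seek δ > 0 such that 0 < |s + 10| < δ implies |4/s + 2/5| < ε.
|4/s + 2/5| = 4·|-10 − s|/(10·|s|) = 4|s + 10|/(10|s|).
Require δ ≤ 5 so that |s| > 10 − 5 = 5, hence 10|s| > 50.
Then |4/s + 2/5| < 4|s + 10|/50, which is < ε when |s + 10| < (25/2)ε.
Take δ = min(5, (25/2)ε). Then 0 < |s + 10| < δ gives both |s + 10| < 5 and |s + 10| < (25/2)ε, so |4/s + 2/5| < ε.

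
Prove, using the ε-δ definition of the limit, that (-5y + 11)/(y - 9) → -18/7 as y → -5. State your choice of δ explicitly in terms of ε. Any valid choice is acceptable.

δ = min(7, (49/17)ε)

Suppose ε > 0. We want δ > 0 with 0 < |y + 5| < δ ⇒ |(-5y + 11)/(y - 9) + 18/7| < ε.
Combining over a common denominator, (-5y + 11)/(y - 9) + 18/7 = [(-5y + 11)·(-14) − 36·(y - 9)] / [(-14)·(y - 9)] = 34(y + 5) / ((-14)(y - 9)).
So |(-5y + 11)/(y - 9) + 18/7| = 34|y + 5| / (14·|y − 9|).
Require δ ≤ 7, so |y − 9| ≥ |-14| − |y + 5| > 14 − 7 = 7.
Hence |(-5y + 11)/(y - 9) + 18/7| < 34|y + 5|/(14·7) = (17/49)|y + 5|, which is < ε once |y + 5| < (49/17)ε.
Take δ = min(7, (49/17)ε). Then 0 < |y + 5| < δ forces both bounds, so |(-5y + 11)/(y - 9) + 18/7| < ε.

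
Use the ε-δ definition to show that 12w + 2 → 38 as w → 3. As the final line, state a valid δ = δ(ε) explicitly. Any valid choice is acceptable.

Let ε > 0 be given. We need δ > 0 so that 0 < |w − 3| < δ implies |(12w + 2) − 38| < ε.
Since (12w + 2) − 38 = 12(w − 3), we have |(12w + 2) − 38| = 12|w − 3|.
Thus it suffices that |w − 3| < ε/12.
Choosing δ = ε/12 gives |(12w + 2) − 38| = 12|w − 3| < ε whenever |w − 3| < δ.

δ = ε/12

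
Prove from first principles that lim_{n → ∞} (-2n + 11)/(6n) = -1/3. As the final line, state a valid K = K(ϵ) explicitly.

Fix ϵ > 0. For n ≥ 1, |(-2n + 11)/(6n) + 1/3| = |66|/(6(6n)) = 66/(6(6n)).
Since 6n ≥ 6n for n ≥ 1, this is ≤ 66/(6·6n) = (11/6)/n.
So |(-2n + 11)/(6n) + 1/3| < ϵ whenever n > (11/6)/ϵ.
Take K = (11/6)/ϵ. If n > K then |(-2n + 11)/(6n) + 1/3| ≤ (11/6)/n < ϵ.

K = (11/6)/ϵ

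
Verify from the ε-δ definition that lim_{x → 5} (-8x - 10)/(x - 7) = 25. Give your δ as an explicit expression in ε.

δ = min(1, (1/33)ε)

Suppose ε > 0. We want δ > 0 with 0 < |x − 5| < δ ⇒ |(-8x - 10)/(x - 7) − 25| < ε.
Combining over a common denominator, (-8x - 10)/(x - 7) − 25 = [(-8x - 10)·(-2) − (-50)·(x - 7)] / [(-2)·(x - 7)] = 66(x − 5) / ((-2)(x - 7)).
So |(-8x - 10)/(x - 7) − 25| = 66|x − 5| / (2·|x − 7|).
Require δ ≤ 1, so |x − 7| ≥ |-2| − |x − 5| > 2 − 1 = 1.
Hence |(-8x - 10)/(x - 7) − 25| < 66|x − 5|/(2·1) = 33|x − 5|, which is < ε once |x − 5| < (1/33)ε.
Take δ = min(1, (1/33)ε). Then 0 < |x − 5| < δ forces both bounds, so |(-8x - 10)/(x - 7) − 25| < ε.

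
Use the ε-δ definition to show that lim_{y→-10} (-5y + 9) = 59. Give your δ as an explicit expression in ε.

Let ε > 0. We need δ > 0 so that 0 < |y + 10| < δ implies |(-5y + 9) − 59| < ε.
Since (-5y + 9) − 59 = -5(y + 10), we have |(-5y + 9) − 59| = 5|y + 10|.
So 5|y + 10| < ε exactly when |y + 10| < ε/5.
Take δ = ε/5. If 0 < |y + 10| < δ then |(-5y + 9) − 59| = 5|y + 10| < 5·(ε/5) = ε.

δ = ε/5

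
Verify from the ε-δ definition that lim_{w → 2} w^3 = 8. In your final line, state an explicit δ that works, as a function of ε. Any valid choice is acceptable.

δ = min(1, ε/19)

Let ε > 0. We seek δ > 0 with 0 < |w − 2| < δ ⇒ |w^3 − 8| < ε.
Factor: w^3 − 8 = (w − 2)(w^2 + 2w + 4), so |w^3 − 8| = |w − 2|·|w^2 + 2w + 4|.
Impose δ ≤ 1 so that |w| < 3; then |w^2 + 2w + 4| ≤ 19.
Hence |w^3 − 8| ≤ 19|w − 2|, which is < ε once |w − 2| < ε/19.
Take δ = min(1, ε/19). If 0 < |w − 2| < δ then both bounds hold and |w^3 − 8| ≤ 19|w − 2| < 19·(ε/19) = ε.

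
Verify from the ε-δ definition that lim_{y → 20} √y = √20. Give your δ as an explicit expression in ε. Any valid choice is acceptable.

δ = min(20, √20·ε)

Let ε > 0 be given. We want δ > 0 such that 0 < |y − 20| < δ implies |√y − √20| < ε.
Rationalise: √y − √20 = (y − 20)/(√y + √20), so |√y − √20| = |y − 20|/(√y + √20).
Restrict δ ≤ 20 so that |y − 20| < 20 forces y > 0, and then √y + √20 > √20.
Hence |√y − √20| < |y − 20|/√20, which is < ε once |y − 20| < √20·ε.
Take δ = min(20, √20·ε). If 0 < |y − 20| < δ then y > 0 and |√y − √20| < |y − 20|/√20 < ε.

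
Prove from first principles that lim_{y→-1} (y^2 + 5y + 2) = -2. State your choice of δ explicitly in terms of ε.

Let ε > 0. We want δ > 0 such that 0 < |y + 1| < δ implies |(y^2 + 5y + 2) + 2| < ε.
(y^2 + 5y + 2) + 2 = y^2 + 5y + 4 = (y + 1)(y + 4).
So |(y^2 + 5y + 2) + 2| = |y + 1|·|y + 4|.
Require δ ≤ 1. Then |y + 1| < 1 gives |y| < 2, and by the triangle inequality |y + 4| ≤ 2 + 4 = 6.
Hence |(y^2 + 5y + 2) + 2| ≤ 6|y + 1| < ε provided |y + 1| < ε/6.
Take δ = min(1, ε/6). Then 0 < |y + 1| < δ gives both |y + 1| < 1 and |y + 1| < ε/6, so |(y^2 + 5y + 2) + 2| < ε.

δ = min(1, ε/6)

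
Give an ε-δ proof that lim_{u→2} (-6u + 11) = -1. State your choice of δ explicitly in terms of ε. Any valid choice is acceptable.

δ = ε/6

Fix ε > 0. We need δ > 0 so that 0 < |u − 2| < δ implies |(-6u + 11) + 1| < ε.
|(-6u + 11) + 1| = |-6u + 12| = 6|u − 2|.
Thus it suffices that |u − 2| < ε/6.
Choosing δ = ε/6 gives |(-6u + 11) + 1| = 6|u − 2| < ε whenever |u − 2| < δ.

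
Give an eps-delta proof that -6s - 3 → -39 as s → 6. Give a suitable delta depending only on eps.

delta = eps/6

Let eps > 0. We need delta > 0 so that 0 < |s − 6| < delta implies |(-6s - 3) + 39| < eps.
|(-6s - 3) + 39| = |-6s + 36| = 6|s − 6|.
Thus it suffices that |s − 6| < eps/6.
Choosing delta = eps/6 gives |(-6s - 3) + 39| = 6|s − 6| < eps whenever |s − 6| < delta.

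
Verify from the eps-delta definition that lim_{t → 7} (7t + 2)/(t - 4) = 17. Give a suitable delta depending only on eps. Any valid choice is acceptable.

Let eps > 0 be given. We want delta > 0 with 0 < |t − 7| < delta ⇒ |(7t + 2)/(t - 4) − 17| < eps.
Combining over a common denominator, (7t + 2)/(t - 4) − 17 = [(7t + 2)·3 − 51·(t - 4)] / [3·(t - 4)] = -30(t − 7) / (3(t - 4)).
So |(7t + 2)/(t - 4) − 17| = 30|t − 7| / (3·|t − 4|).
Restrict delta ≤ 3/2. Then |t − 7| < 3/2 gives |t − 4| = |(t − 7) + 3| ≥ 3 − 3/2 = 3/2.
Hence |(7t + 2)/(t - 4) − 17| < 30|t − 7|/(3·(3/2)) = (20/3)|t − 7|, which is < eps once |t − 7| < (3/20)eps.
Take delta = min(3/2, (3/20)eps). Then 0 < |t − 7| < delta forces both bounds, so |(7t + 2)/(t - 4) − 17| < eps.

delta = min(3/2, (3/20)eps)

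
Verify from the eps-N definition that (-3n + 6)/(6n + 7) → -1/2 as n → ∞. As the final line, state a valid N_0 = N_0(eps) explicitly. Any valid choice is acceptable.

Let eps > 0. For n ≥ 1, |(-3n + 6)/(6n + 7) + 1/2| = |57|/(6(6n + 7)) = 57/(6(6n + 7)).
Since 6n + 7 ≥ 6n for n ≥ 1, this is ≤ 57/(6·6n) = (19/12)/n.
So |(-3n + 6)/(6n + 7) + 1/2| < eps whenever n > (19/12)/eps.
Take N_0 = (19/12)/eps. If n > N_0 then |(-3n + 6)/(6n + 7) + 1/2| ≤ (19/12)/n < eps.

N_0 = (19/12)/eps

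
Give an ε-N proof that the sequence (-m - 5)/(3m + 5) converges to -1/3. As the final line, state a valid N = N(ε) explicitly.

N = (10/9)/ε

Suppose ε > 0. For m ≥ 1, |(-m - 5)/(3m + 5) + 1/3| = |-10|/(3(3m + 5)) = 10/(3(3m + 5)).
Since 3m + 5 ≥ 3m for m ≥ 1, this is ≤ 10/(3·3m) = (10/9)/m.
So |(-m - 5)/(3m + 5) + 1/3| < ε whenever m > (10/9)/ε.
Take N = (10/9)/ε. If m > N then |(-m - 5)/(3m + 5) + 1/3| ≤ (10/9)/m < ε.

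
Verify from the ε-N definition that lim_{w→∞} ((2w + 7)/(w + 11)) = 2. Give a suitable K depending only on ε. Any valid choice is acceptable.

K = 15/ε

Let ε > 0 be given. We seek K > 0 such that w > K implies |(2w + 7)/(w + 11) − 2| < ε.
(2w + 7)/(w + 11) − 2 = ((2w + 7) − 2(w + 11)) / ((w + 11)) = -15/((w + 11)).
For w > 0 we have w + 11 > w, so |(2w + 7)/(w + 11) − 2| = 15/((w + 11)) < 15/(w) = 15/w.
Thus |(2w + 7)/(w + 11) − 2| < ε whenever w > 15/ε.
Take K = 15/ε. If w > K then |(2w + 7)/(w + 11) − 2| < 15/w < ε.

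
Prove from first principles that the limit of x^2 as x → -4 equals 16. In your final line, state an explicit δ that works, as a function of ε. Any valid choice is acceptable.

Suppose ε > 0. We seek δ > 0 with 0 < |x + 4| < δ ⇒ |x^2 − 16| < ε.
Factor: x^2 − 16 = (x + 4)(x - 4), so |x^2 − 16| = |x + 4|·|x - 4|.
Restrict δ ≤ 1. Then |x + 4| < 1 gives |x| < 5, so by the triangle inequality |x - 4| ≤ 5 + 4 = 9.
Hence |x^2 − 16| ≤ 9|x + 4|, which is < ε once |x + 4| < ε/9.
Take δ = min(1, ε/9). If 0 < |x + 4| < δ then both bounds hold and |x^2 − 16| ≤ 9|x + 4| < 9·(ε/9) = ε.

δ = min(1, ε/9)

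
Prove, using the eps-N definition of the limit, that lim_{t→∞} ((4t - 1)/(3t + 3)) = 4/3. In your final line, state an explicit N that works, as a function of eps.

Let eps > 0. We seek N > 0 such that t > N implies |(4t - 1)/(3t + 3) − (4/3)| < eps.
(4t - 1)/(3t + 3) − (4/3) = (3(4t - 1) − 4(3t + 3)) / (3(3t + 3)) = -15/(3(3t + 3)).
For t > 0 we have 3t + 3 > 3t, so |(4t - 1)/(3t + 3) − (4/3)| = 15/(3(3t + 3)) < 15/(3·3t) = (5/3)/t.
Thus |(4t - 1)/(3t + 3) − (4/3)| < eps whenever t > (5/3)/eps.
Take N = (5/3)/eps. If t > N then |(4t - 1)/(3t + 3) − (4/3)| < (5/3)/t < eps.

N = (5/3)/eps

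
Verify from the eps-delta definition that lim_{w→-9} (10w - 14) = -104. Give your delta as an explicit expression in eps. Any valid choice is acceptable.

Let eps > 0. We need delta > 0 so that 0 < |w + 9| < delta implies |(10w - 14) + 104| < eps.
Since (10w - 14) + 104 = 10(w + 9), we have |(10w - 14) + 104| = 10|w + 9|.
Thus it suffices that |w + 9| < eps/10.
Choosing delta = eps/10 gives |(10w - 14) + 104| = 10|w + 9| < eps whenever |w + 9| < delta.

delta = eps/10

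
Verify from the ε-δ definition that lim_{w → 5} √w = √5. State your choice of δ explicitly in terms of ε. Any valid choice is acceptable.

Fix ε > 0. We want δ > 0 such that 0 < |w − 5| < δ implies |√w − √5| < ε.
Rationalise: √w − √5 = (w − 5)/(√w + √5), so |√w − √5| = |w − 5|/(√w + √5).
Restrict δ ≤ 5 so that |w − 5| < 5 forces w > 0, and then √w + √5 > √5.
Hence |√w − √5| < |w − 5|/√5, which is < ε once |w − 5| < √5·ε.
Take δ = min(5, √5·ε). If 0 < |w − 5| < δ then w > 0 and |√w − √5| < |w − 5|/√5 < ε.

δ = min(5, √5·ε)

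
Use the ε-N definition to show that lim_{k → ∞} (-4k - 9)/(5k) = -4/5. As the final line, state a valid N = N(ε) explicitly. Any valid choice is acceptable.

N = (9/5)/ε

Let ε > 0 be given. For k ≥ 1, |(-4k - 9)/(5k) + 4/5| = |-45|/(5(5k)) = 45/(5(5k)).
Since 5k ≥ 5k for k ≥ 1, this is ≤ 45/(5·5k) = (9/5)/k.
So |(-4k - 9)/(5k) + 4/5| < ε whenever k > (9/5)/ε.
Take N = (9/5)/ε. If k > N then |(-4k - 9)/(5k) + 4/5| ≤ (9/5)/k < ε.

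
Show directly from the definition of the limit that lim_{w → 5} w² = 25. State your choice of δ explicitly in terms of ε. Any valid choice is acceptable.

δ = min(2, ε/12)

Suppose ε > 0. We seek δ > 0 with 0 < |w − 5| < δ ⇒ |w² − 25| < ε.
Factor: w² − 25 = (w − 5)(w + 5), so |w² − 25| = |w − 5|·|w + 5|.
Restrict δ ≤ 2. Then |w − 5| < 2 gives |w| < 7, so by the triangle inequality |w + 5| ≤ 7 + 5 = 12.
Hence |w² − 25| ≤ 12|w − 5|, which is < ε once |w − 5| < ε/12.
Take δ = min(2, ε/12). If 0 < |w − 5| < δ then both bounds hold and |w² − 25| ≤ 12|w − 5| < 12·(ε/12) = ε.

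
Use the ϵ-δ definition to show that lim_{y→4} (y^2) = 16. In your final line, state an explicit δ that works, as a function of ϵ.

Fix ϵ > 0. We seek δ > 0 with 0 < |y − 4| < δ ⇒ |y^2 − 16| < ϵ.
Factor: y^2 − 16 = (y − 4)(y + 4), so |y^2 − 16| = |y − 4|·|y + 4|.
Restrict δ ≤ 1. Then |y − 4| < 1 gives |y| < 5, so by the triangle inequality |y + 4| ≤ 5 + 4 = 9.
Hence |y^2 − 16| ≤ 9|y − 4|, which is < ϵ once |y − 4| < ϵ/9.
Take δ = min(1, ϵ/9). If 0 < |y − 4| < δ then both bounds hold and |y^2 − 16| ≤ 9|y − 4| < 9·(ϵ/9) = ϵ.

δ = min(1, ϵ/9)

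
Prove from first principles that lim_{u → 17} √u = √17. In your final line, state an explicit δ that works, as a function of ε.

Suppose ε > 0. We want δ > 0 such that 0 < |u − 17| < δ implies |√u − √17| < ε.
Rationalise: √u − √17 = (u − 17)/(√u + √17), so |√u − √17| = |u − 17|/(√u + √17).
Restrict δ ≤ 17 so that |u − 17| < 17 forces u > 0, and then √u + √17 > √17.
Hence |√u − √17| < |u − 17|/√17, which is < ε once |u − 17| < √17·ε.
Take δ = min(17, √17·ε). If 0 < |u − 17| < δ then u > 0 and |√u − √17| < |u − 17|/√17 < ε.

δ = min(17, √17·ε)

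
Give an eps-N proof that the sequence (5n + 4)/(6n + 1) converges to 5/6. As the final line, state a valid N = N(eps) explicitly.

N = (19/36)/eps

Fix eps > 0. For n ≥ 1, |(5n + 4)/(6n + 1) − (5/6)| = |19|/(6(6n + 1)) = 19/(6(6n + 1)).
Since 6n + 1 ≥ 6n for n ≥ 1, this is ≤ 19/(6·6n) = (19/36)/n.
So |(5n + 4)/(6n + 1) − (5/6)| < eps whenever n > (19/36)/eps.
Take N = (19/36)/eps. If n > N then |(5n + 4)/(6n + 1) − (5/6)| ≤ (19/36)/n < eps.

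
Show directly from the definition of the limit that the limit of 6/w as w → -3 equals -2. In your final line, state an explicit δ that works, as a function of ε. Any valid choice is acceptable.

δ = min(3/2, (3/4)ε)

Let ε > 0 be given. We seek δ > 0 such that 0 < |w + 3| < δ implies |6/w + 2| < ε.
|6/w + 2| = 6·|-3 − w|/(3·|w|) = 6|w + 3|/(3|w|).
Restrict δ ≤ 3/2. Then |w + 3| < 3/2 gives |w| > 3/2, so 3|w| > 9/2.
Then |6/w + 2| < 6|w + 3|/(9/2), which is < ε when |w + 3| < (3/4)ε.
Take δ = min(3/2, (3/4)ε). Then 0 < |w + 3| < δ gives both |w + 3| < 3/2 and |w + 3| < (3/4)ε, so |6/w + 2| < ε.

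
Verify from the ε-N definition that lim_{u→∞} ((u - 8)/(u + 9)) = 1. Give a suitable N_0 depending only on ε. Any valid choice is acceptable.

N_0 = 17/ε

Suppose ε > 0. We seek N_0 > 0 such that u > N_0 implies |(u - 8)/(u + 9) − 1| < ε.
(u - 8)/(u + 9) − 1 = ((u - 8) − (u + 9)) / ((u + 9)) = -17/((u + 9)).
For u > 0 we have u + 9 > u, so |(u - 8)/(u + 9) − 1| = 17/((u + 9)) < 17/(u) = 17/u.
Thus |(u - 8)/(u + 9) − 1| < ε whenever u > 17/ε.
Take N_0 = 17/ε. If u > N_0 then |(u - 8)/(u + 9) − 1| < 17/u < ε.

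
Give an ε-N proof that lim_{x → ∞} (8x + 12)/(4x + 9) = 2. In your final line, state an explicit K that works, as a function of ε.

Fix ε > 0. We seek K > 0 such that x > K implies |(8x + 12)/(4x + 9) − 2| < ε.
(8x + 12)/(4x + 9) − 2 = (4(8x + 12) − 8(4x + 9)) / (4(4x + 9)) = -24/(4(4x + 9)).
For x > 0 we have 4x + 9 > 4x, so |(8x + 12)/(4x + 9) − 2| = 24/(4(4x + 9)) < 24/(4·4x) = (3/2)/x.
Thus |(8x + 12)/(4x + 9) − 2| < ε whenever x > (3/2)/ε.
Take K = (3/2)/ε. If x > K then |(8x + 12)/(4x + 9) − 2| < (3/2)/x < ε.

K = (3/2)/ε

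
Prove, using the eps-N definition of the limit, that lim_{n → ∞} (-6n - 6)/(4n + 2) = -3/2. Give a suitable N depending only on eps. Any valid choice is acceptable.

Let eps > 0 be given. For n ≥ 1, |(-6n - 6)/(4n + 2) + 3/2| = |-12|/(4(4n + 2)) = 12/(4(4n + 2)).
Since 4n + 2 ≥ 4n for n ≥ 1, this is ≤ 12/(4·4n) = (3/4)/n.
So |(-6n - 6)/(4n + 2) + 3/2| < eps whenever n > (3/4)/eps.
Take N = (3/4)/eps. If n > N then |(-6n - 6)/(4n + 2) + 3/2| ≤ (3/4)/n < eps.

N = (3/4)/eps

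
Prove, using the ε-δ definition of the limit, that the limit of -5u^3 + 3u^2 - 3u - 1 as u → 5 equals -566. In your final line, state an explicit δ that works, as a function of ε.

δ = min(2, ε/512)

Fix ε > 0. We want δ > 0 such that 0 < |u − 5| < δ implies |(-5u^3 + 3u^2 - 3u - 1) + 566| < ε.
(-5u^3 + 3u^2 - 3u - 1) + 566 = -5u^3 + 3u^2 - 3u + 565 = (u − 5)(-5u^2 - 22u - 113).
So |(-5u^3 + 3u^2 - 3u - 1) + 566| = |u − 5|·|-5u^2 - 22u - 113|.
Require δ ≤ 2. Then |u − 5| < 2 gives |u| < 7, and by the triangle inequality |-5u^2 - 22u - 113| ≤ 5·7^2 + 22·7 + 113 = 512.
Hence |(-5u^3 + 3u^2 - 3u - 1) + 566| ≤ 512|u − 5| < ε provided |u − 5| < ε/512.
Choosing δ = min(2, ε/512) ensures both conditions, hence |(-5u^3 + 3u^2 - 3u - 1) + 566| < ε.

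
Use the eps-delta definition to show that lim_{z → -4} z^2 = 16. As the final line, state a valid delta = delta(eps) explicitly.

delta = min(1, eps/9)

Let eps > 0 be given. We seek delta > 0 with 0 < |z + 4| < delta ⇒ |z^2 − 16| < eps.
Factor: z^2 − 16 = (z + 4)(z - 4), so |z^2 − 16| = |z + 4|·|z - 4|.
Restrict delta ≤ 1. Then |z + 4| < 1 gives |z| < 5, so by the triangle inequality |z - 4| ≤ 5 + 4 = 9.
Hence |z^2 − 16| ≤ 9|z + 4|, which is < eps once |z + 4| < eps/9.
Take delta = min(1, eps/9). If 0 < |z + 4| < delta then both bounds hold and |z^2 − 16| ≤ 9|z + 4| < 9·(eps/9) = eps.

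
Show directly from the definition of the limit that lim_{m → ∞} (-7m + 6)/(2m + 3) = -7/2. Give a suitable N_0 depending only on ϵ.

Let ϵ > 0 be given. For m ≥ 1, |(-7m + 6)/(2m + 3) + 7/2| = |33|/(2(2m + 3)) = 33/(2(2m + 3)).
Since 2m + 3 ≥ 2m for m ≥ 1, this is ≤ 33/(2·2m) = (33/4)/m.
So |(-7m + 6)/(2m + 3) + 7/2| < ϵ whenever m > (33/4)/ϵ.
Take N_0 = (33/4)/ϵ. If m > N_0 then |(-7m + 6)/(2m + 3) + 7/2| ≤ (33/4)/m < ϵ.

N_0 = (33/4)/ϵ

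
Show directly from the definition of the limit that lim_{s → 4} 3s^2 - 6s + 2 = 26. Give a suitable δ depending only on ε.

δ = min(2, ε/24)

Suppose ε > 0. We want δ > 0 such that 0 < |s − 4| < δ implies |(3s^2 - 6s + 2) − 26| < ε.
(3s^2 - 6s + 2) − 26 = 3s^2 - 6s - 24 = (s − 4)(3s + 6).
So |(3s^2 - 6s + 2) − 26| = |s − 4|·|3s + 6|.
Assume first that |s − 4| < 2, so |s| < 6. Then |3s + 6| ≤ 3·6 + 6 = 24.
Hence |(3s^2 - 6s + 2) − 26| ≤ 24|s − 4| < ε provided |s − 4| < ε/24.
Take δ = min(2, ε/24). Then 0 < |s − 4| < δ gives both |s − 4| < 2 and |s − 4| < ε/24, so |(3s^2 - 6s + 2) − 26| < ε.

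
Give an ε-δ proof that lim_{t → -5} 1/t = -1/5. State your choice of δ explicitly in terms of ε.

Suppose ε > 0. We seek δ > 0 such that 0 < |t + 5| < δ implies |1/t + 1/5| < ε.
|1/t + 1/5| = |-5 − t|/(5·|t|) = |t + 5|/(5|t|).
Require δ ≤ 5/2 so that |t| > 5 − 5/2 = 5/2, hence 5|t| > 25/2.
Then |1/t + 1/5| < |t + 5|/(25/2), which is < ε when |t + 5| < (25/2)ε.
Take δ = min(5/2, (25/2)ε). Then 0 < |t + 5| < δ gives both |t + 5| < 5/2 and |t + 5| < (25/2)ε, so |1/t + 1/5| < ε.

δ = min(5/2, (25/2)ε)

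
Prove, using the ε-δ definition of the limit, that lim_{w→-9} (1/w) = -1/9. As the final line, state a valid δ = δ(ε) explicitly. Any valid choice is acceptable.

δ = min(9/2, (81/2)ε)

Let ε > 0. We seek δ > 0 such that 0 < |w + 9| < δ implies |1/w + 1/9| < ε.
|1/w + 1/9| = |-9 − w|/(9·|w|) = |w + 9|/(9|w|).
Require δ ≤ 9/2 so that |w| > 9 − 9/2 = 9/2, hence 9|w| > 81/2.
Then |1/w + 1/9| < |w + 9|/(81/2), which is < ε when |w + 9| < (81/2)ε.
Take δ = min(9/2, (81/2)ε). Then 0 < |w + 9| < δ gives both |w + 9| < 9/2 and |w + 9| < (81/2)ε, so |1/w + 1/9| < ε.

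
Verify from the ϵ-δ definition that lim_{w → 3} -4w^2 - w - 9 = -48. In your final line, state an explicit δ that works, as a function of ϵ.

Fix ϵ > 0. We want δ > 0 such that 0 < |w − 3| < δ implies |(-4w^2 - w - 9) + 48| < ϵ.
(-4w^2 - w - 9) + 48 = -4w^2 - w + 39 = (w − 3)(-4w - 13).
So |(-4w^2 - w - 9) + 48| = |w − 3|·|-4w - 13|.
Assume first that |w − 3| < 1, so |w| < 4. Then |-4w - 13| ≤ 4·4 + 13 = 29.
Hence |(-4w^2 - w - 9) + 48| ≤ 29|w − 3| < ϵ provided |w − 3| < ϵ/29.
Take δ = min(1, ϵ/29). Then 0 < |w − 3| < δ gives both |w − 3| < 1 and |w − 3| < ϵ/29, so |(-4w^2 - w - 9) + 48| < ϵ.

δ = min(1, ϵ/29)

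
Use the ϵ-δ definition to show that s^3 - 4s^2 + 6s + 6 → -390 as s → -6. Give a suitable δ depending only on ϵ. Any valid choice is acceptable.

δ = min(1, ϵ/185)

Let ϵ > 0. We want δ > 0 such that 0 < |s + 6| < δ implies |(s^3 - 4s^2 + 6s + 6) + 390| < ϵ.
(s^3 - 4s^2 + 6s + 6) + 390 = s^3 - 4s^2 + 6s + 396 = (s + 6)(s^2 - 10s + 66).
So |(s^3 - 4s^2 + 6s + 6) + 390| = |s + 6|·|s^2 - 10s + 66|.
Require δ ≤ 1. Then |s + 6| < 1 gives |s| < 7, and by the triangle inequality |s^2 - 10s + 66| ≤ 7^2 + 10·7 + 66 = 185.
Hence |(s^3 - 4s^2 + 6s + 6) + 390| ≤ 185|s + 6| < ϵ provided |s + 6| < ϵ/185.
Take δ = min(1, ϵ/185). Then 0 < |s + 6| < δ gives both |s + 6| < 1 and |s + 6| < ϵ/185, so |(s^3 - 4s^2 + 6s + 6) + 390| < ϵ.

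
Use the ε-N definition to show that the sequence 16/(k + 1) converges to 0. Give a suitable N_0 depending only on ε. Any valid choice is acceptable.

Let ε > 0 be given. For k ≥ 1, |16/(k + 1) − 0| = 16/(k + 1) ≤ 16/k.
We need 16/k < ε, i.e. k > 16/ε.
Take N_0 = 16/ε. If k > N_0 then |16/(k + 1)| ≤ 16/k < ε.

N_0 = 16/ε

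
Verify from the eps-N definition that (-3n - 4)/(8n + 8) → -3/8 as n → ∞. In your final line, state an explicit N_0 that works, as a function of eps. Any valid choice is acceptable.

N_0 = (1/8)/eps

Let eps > 0. For n ≥ 1, |(-3n - 4)/(8n + 8) + 3/8| = |-8|/(8(8n + 8)) = 8/(8(8n + 8)).
Since 8n + 8 ≥ 8n for n ≥ 1, this is ≤ 8/(8·8n) = (1/8)/n.
So |(-3n - 4)/(8n + 8) + 3/8| < eps whenever n > (1/8)/eps.
Take N_0 = (1/8)/eps. If n > N_0 then |(-3n - 4)/(8n + 8) + 3/8| ≤ (1/8)/n < eps.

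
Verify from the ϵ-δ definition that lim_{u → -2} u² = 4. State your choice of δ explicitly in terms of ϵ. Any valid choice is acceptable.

δ = min(1, ϵ/5)

Suppose ϵ > 0. We seek δ > 0 with 0 < |u + 2| < δ ⇒ |u² − 4| < ϵ.
Factor: u² − 4 = (u + 2)(u - 2), so |u² − 4| = |u + 2|·|u - 2|.
Restrict δ ≤ 1. Then |u + 2| < 1 gives |u| < 3, so by the triangle inequality |u - 2| ≤ 3 + 2 = 5.
Hence |u² − 4| ≤ 5|u + 2|, which is < ϵ once |u + 2| < ϵ/5.
Take δ = min(1, ϵ/5). If 0 < |u + 2| < δ then both bounds hold and |u² − 4| ≤ 5|u + 2| < 5·(ϵ/5) = ϵ.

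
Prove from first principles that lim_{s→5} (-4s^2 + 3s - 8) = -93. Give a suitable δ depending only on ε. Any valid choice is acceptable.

δ = min(1, ε/41)

Let ε > 0. We want δ > 0 such that 0 < |s − 5| < δ implies |(-4s^2 + 3s - 8) + 93| < ε.
(-4s^2 + 3s - 8) + 93 = -4s^2 + 3s + 85 = (s − 5)(-4s - 17).
So |(-4s^2 + 3s - 8) + 93| = |s − 5|·|-4s - 17|.
Assume first that |s − 5| < 1, so |s| < 6. Then |-4s - 17| ≤ 4·6 + 17 = 41.
Hence |(-4s^2 + 3s - 8) + 93| ≤ 41|s − 5| < ε provided |s − 5| < ε/41.
Choosing δ = min(1, ε/41) ensures both conditions, hence |(-4s^2 + 3s - 8) + 93| < ε.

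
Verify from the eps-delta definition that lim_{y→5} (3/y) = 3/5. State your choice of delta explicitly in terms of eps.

Fix eps > 0. We seek delta > 0 such that 0 < |y − 5| < delta implies |3/y − (3/5)| < eps.
|3/y − (3/5)| = 3·|5 − y|/(5·|y|) = 3|y − 5|/(5|y|).
Restrict delta ≤ 5/2. Then |y − 5| < 5/2 gives |y| > 5/2, so 5|y| > 25/2.
Then |3/y − (3/5)| < 3|y − 5|/(25/2), which is < eps when |y − 5| < (25/6)eps.
Take delta = min(5/2, (25/6)eps). Then 0 < |y − 5| < delta gives both |y − 5| < 5/2 and |y − 5| < (25/6)eps, so |3/y − (3/5)| < eps.

delta = min(5/2, (25/6)eps)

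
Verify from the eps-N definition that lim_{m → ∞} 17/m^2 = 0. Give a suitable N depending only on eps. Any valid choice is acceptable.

N = (17/eps)^{1/2}

Suppose eps > 0. For m ≥ 1, |17/m^2 − 0| = 17/m^2.
17/m^2 < eps ⇔ m^2 > 17/eps ⇔ m > (17/eps)^{1/2}.
Take N = (17/eps)^{1/2}. Then m > N implies 17/m^2 < eps.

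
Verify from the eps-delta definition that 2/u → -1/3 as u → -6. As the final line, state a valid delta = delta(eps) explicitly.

Fix eps > 0. We seek delta > 0 such that 0 < |u + 6| < delta implies |2/u + 1/3| < eps.
|2/u + 1/3| = 2·|-6 − u|/(6·|u|) = 2|u + 6|/(6|u|).
Require delta ≤ 3 so that |u| > 6 − 3 = 3, hence 6|u| > 18.
Then |2/u + 1/3| < 2|u + 6|/18, which is < eps when |u + 6| < 9eps.
Take delta = min(3, 9eps). Then 0 < |u + 6| < delta gives both |u + 6| < 3 and |u + 6| < 9eps, so |2/u + 1/3| < eps.

delta = min(3, 9eps)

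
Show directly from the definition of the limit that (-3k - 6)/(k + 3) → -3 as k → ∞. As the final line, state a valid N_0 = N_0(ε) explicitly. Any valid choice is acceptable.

Let ε > 0. For k ≥ 1, |(-3k - 6)/(k + 3) + 3| = |3|/((k + 3)) = 3/((k + 3)).
Since k + 3 ≥ k for k ≥ 1, this is ≤ 3/(k) = 3/k.
So |(-3k - 6)/(k + 3) + 3| < ε whenever k > 3/ε.
Take N_0 = 3/ε. If k > N_0 then |(-3k - 6)/(k + 3) + 3| ≤ 3/k < ε.

N_0 = 3/ε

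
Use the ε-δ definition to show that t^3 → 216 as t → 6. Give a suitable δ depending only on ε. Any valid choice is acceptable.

Suppose ε > 0. We seek δ > 0 with 0 < |t − 6| < δ ⇒ |t^3 − 216| < ε.
Factor: t^3 − 216 = (t − 6)(t^2 + 6t + 36), so |t^3 − 216| = |t − 6|·|t^2 + 6t + 36|.
Impose δ ≤ 1 so that |t| < 7; then |t^2 + 6t + 36| ≤ 127.
Hence |t^3 − 216| ≤ 127|t − 6|, which is < ε once |t − 6| < ε/127.
Take δ = min(1, ε/127). If 0 < |t − 6| < δ then both bounds hold and |t^3 − 216| ≤ 127|t − 6| < 127·(ε/127) = ε.

δ = min(1, ε/127)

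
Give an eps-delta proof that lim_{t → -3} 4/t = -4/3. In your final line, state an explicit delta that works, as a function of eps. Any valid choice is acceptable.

Let eps > 0 be given. We seek delta > 0 such that 0 < |t + 3| < delta implies |4/t + 4/3| < eps.
|4/t + 4/3| = 4·|-3 − t|/(3·|t|) = 4|t + 3|/(3|t|).
Require delta ≤ 3/2 so that |t| > 3 − 3/2 = 3/2, hence 3|t| > 9/2.
Then |4/t + 4/3| < 4|t + 3|/(9/2), which is < eps when |t + 3| < (9/8)eps.
Take delta = min(3/2, (9/8)eps). Then 0 < |t + 3| < delta gives both |t + 3| < 3/2 and |t + 3| < (9/8)eps, so |4/t + 4/3| < eps.

delta = min(3/2, (9/8)eps)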